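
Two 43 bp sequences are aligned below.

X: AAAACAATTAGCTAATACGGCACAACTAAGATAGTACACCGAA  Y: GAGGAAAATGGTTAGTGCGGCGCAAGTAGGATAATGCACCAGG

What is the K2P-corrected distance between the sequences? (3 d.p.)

0.676

Of 43 sites, 14 differences are transitions and 3 are transversions, so P = 14/43 ≈ 0.325581 and Q = 3/43 ≈ 0.069767.
Under the Kimura two-parameter model, d = −½ ln(1 − 2P − Q) − ¼ ln(1 − 2Q).
1 − 2P − Q = 0.279071, giving −½ ln(0.279071) = 0.638145.
1 − 2Q = 0.860466, giving −¼ ln(0.860466) = 0.037570.
d = 0.638145 + 0.037570 = 0.675715.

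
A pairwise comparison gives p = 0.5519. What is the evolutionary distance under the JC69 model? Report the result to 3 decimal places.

0.998

d = −(3/4) ln(1 − 4p/3) = −0.75 ln(1 − 0.735867) = −0.75 ln(0.264133)
  = −0.75 × (-1.331303) = 0.998477 substitutions/site.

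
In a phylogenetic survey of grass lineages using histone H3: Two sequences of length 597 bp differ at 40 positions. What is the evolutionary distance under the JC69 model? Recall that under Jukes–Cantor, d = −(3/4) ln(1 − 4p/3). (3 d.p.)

p = 40/597 ≈ 0.067002.
d = −(3/4) ln(1 − 4p/3) = −0.75 ln(1 − 0.089336) = −0.75 ln(0.910664)
  = −0.75 × (-0.093581) = 0.070186 substitutions/site.

0.070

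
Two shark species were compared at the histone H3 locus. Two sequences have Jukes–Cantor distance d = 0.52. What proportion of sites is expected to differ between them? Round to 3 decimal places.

0.375

p = (3/4)(1 − e^(−4d/3)) = 0.75 × (1 − e^(-0.693333)) = 0.75 × (1 − 0.499907) = 0.375070.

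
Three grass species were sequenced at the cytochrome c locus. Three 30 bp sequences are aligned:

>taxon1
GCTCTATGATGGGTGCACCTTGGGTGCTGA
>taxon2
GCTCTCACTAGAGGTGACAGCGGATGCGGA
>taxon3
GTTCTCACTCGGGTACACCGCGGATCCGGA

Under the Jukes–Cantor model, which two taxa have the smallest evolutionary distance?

taxon1–taxon2: 14/30 differ, p = 0.467, d = 0.730.
taxon1–taxon3: 12/30 differ, p = 0.400, d = 0.572.
taxon2–taxon3: 8/30 differ, p = 0.267, d = 0.330.
The smallest distance is between taxon2 and taxon3.

taxon2 and taxon3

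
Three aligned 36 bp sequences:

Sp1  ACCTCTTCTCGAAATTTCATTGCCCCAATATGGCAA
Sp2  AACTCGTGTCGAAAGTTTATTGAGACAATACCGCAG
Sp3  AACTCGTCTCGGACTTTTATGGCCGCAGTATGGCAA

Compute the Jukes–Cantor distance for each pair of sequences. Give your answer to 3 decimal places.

d(Sp1,Sp2) = 0.392, d(Sp1,Sp3) = 0.264, d(Sp2,Sp3) = 0.441

Sp1–Sp2: 11/36 sites differ → p ≈ 0.305556, d = −0.75 ln(1 − 0.407408) = 0.392437 ≈ 0.392.
Sp1–Sp3: 8/36 sites differ → p ≈ 0.222222, d = −0.75 ln(1 − 0.296296) = 0.263548 ≈ 0.264.
Sp2–Sp3: 12/36 sites differ → p ≈ 0.333333, d = −0.75 ln(1 − 0.444444) = 0.440839 ≈ 0.441.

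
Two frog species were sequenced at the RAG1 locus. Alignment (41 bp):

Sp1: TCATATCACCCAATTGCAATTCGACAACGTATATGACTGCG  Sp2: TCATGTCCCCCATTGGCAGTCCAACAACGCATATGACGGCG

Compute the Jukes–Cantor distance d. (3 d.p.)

The sequences differ at 9 of 41 sites (5, 8, 13, 15, 19, 21, 23, 30, 38), so p = 9/41 ≈ 0.219512.
d = −(3/4) ln(1 − 4p/3) = −0.75 ln(1 − 0.292683) = −0.75 ln(0.707317)
  = −0.75 × (-0.346276) = 0.259707 substitutions/site.

0.260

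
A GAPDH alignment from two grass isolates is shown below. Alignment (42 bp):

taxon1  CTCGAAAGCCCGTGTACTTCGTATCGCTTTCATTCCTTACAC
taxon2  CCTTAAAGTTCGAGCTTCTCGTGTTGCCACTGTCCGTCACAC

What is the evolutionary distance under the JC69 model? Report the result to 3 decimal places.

0.756

The sequences differ at 20 of 42 sites, so p = 20/42 ≈ 0.47619.
d = −(3/4) ln(1 − 4p/3) = −0.75 ln(1 − 0.63492) = −0.75 ln(0.36508)
  = −0.75 × (-1.007639) = 0.755729 substitutions/site.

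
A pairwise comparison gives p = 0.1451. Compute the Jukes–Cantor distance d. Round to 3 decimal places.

d = −(3/4) ln(1 − 4p/3) = −0.75 ln(1 − 0.193467) = −0.75 ln(0.806533)
  = −0.75 × (-0.215010) = 0.161258 substitutions/site.

0.161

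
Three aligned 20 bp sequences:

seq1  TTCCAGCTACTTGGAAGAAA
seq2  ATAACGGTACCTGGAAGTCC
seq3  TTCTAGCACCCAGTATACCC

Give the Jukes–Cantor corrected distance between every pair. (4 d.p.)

seq1–seq2: 9/20 sites differ → p = 0.45, d = −0.75 ln(1 − 0.6) = 0.687218 ≈ 0.6872.
seq1–seq3: 11/20 sites differ → p = 0.55, d = −0.75 ln(1 − 0.733333) = 0.991316 ≈ 0.9913.
seq2–seq3: 12/20 sites differ → p = 0.6, d = −0.75 ln(1 − 0.8) = 1.207078 ≈ 1.2071.

d(seq1,seq2) = 0.6872, d(seq1,seq3) = 0.9913, d(seq2,seq3) = 1.2071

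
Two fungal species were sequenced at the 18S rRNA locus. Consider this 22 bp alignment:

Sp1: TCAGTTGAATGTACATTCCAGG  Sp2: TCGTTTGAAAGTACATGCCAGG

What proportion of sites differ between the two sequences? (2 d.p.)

0.18

The sequences differ at 4 of 22 positions (sites 3, 4, 10, 17).
p = 4/22 = 0.181818… ≈ 0.18 (to 2 d.p.).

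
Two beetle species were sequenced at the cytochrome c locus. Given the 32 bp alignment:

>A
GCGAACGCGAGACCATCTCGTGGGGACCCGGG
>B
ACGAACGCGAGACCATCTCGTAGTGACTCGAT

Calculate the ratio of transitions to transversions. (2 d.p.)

2.00

Transitions are A↔G and C↔T; transversions are all other mismatches.
Transitions: 4. Transversions: 2.
R = 4/2 = 2.00.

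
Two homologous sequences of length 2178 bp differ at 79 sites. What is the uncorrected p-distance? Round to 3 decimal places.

0.036

p = 79/2178 = 0.036271… ≈ 0.036 (to 3 d.p.).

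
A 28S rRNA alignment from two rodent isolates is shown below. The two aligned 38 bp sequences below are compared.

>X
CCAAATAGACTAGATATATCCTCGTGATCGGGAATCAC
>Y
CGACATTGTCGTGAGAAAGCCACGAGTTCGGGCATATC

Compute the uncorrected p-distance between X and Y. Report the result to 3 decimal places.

The sequences differ at 15 of 38 positions.
p = 15/38 = 0.394736… ≈ 0.395 (to 3 d.p.).

0.395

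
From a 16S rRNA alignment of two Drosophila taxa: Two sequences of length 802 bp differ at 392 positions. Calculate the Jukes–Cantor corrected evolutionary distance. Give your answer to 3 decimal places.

p = 392/802 ≈ 0.488778.
d = −(3/4) ln(1 − 4p/3) = −0.75 ln(1 − 0.651704) = −0.75 ln(0.348296)
  = −0.75 × (-1.054703) = 0.791027 substitutions/site.

0.791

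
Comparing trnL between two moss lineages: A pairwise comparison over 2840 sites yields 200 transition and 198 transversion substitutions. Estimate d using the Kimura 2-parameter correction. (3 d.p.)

P = 200/2840 ≈ 0.070423 and Q = 198/2840 ≈ 0.069718.
Under the Kimura two-parameter model, d = −½ ln(1 − 2P − Q) − ¼ ln(1 − 2Q).
1 − 2P − Q = 0.789436, giving −½ ln(0.789436) = 0.118218.
1 − 2Q = 0.860564, giving −¼ ln(0.860564) = 0.037542.
d = 0.118218 + 0.037542 = 0.155760.

0.156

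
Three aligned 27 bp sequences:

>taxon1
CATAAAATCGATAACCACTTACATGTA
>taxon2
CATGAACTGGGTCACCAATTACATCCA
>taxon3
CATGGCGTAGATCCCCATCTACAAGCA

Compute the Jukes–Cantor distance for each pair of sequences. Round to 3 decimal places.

d(taxon1,taxon2) = 0.377, d(taxon1,taxon3) = 0.588, d(taxon2,taxon3) = 0.511

taxon1–taxon2: 8/27 sites differ → p ≈ 0.296296, d = −0.75 ln(1 − 0.395061) = 0.376971 ≈ 0.377.
taxon1–taxon3: 11/27 sites differ → p ≈ 0.407407, d = −0.75 ln(1 − 0.543209) = 0.587647 ≈ 0.588.
taxon2–taxon3: 10/27 sites differ → p ≈ 0.37037, d = −0.75 ln(1 − 0.493827) = 0.510658 ≈ 0.511.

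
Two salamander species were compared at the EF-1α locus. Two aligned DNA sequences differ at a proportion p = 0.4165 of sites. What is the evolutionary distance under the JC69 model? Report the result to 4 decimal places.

0.6078

d = −(3/4) ln(1 − 4p/3) = −0.75 ln(1 − 0.555333) = −0.75 ln(0.444667)
  = −0.75 × (-0.810430) = 0.607823 substitutions/site.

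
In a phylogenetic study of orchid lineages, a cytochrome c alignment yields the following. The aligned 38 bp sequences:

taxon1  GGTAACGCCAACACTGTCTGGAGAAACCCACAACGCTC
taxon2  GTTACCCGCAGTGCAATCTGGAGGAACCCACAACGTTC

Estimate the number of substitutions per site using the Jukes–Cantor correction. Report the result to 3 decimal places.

The sequences differ at 11 of 38 sites, so p = 11/38 ≈ 0.289474.
d = −(3/4) ln(1 − 4p/3) = −0.75 ln(1 − 0.385965) = −0.75 ln(0.614035)
  = −0.75 × (-0.487703) = 0.365777 substitutions/site.

0.366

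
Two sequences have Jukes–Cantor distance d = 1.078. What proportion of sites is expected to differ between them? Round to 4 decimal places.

p = (3/4)(1 − e^(−4d/3)) = 0.75 × (1 − e^(-1.437333)) = 0.75 × (1 − 0.237560) = 0.571830.

0.5718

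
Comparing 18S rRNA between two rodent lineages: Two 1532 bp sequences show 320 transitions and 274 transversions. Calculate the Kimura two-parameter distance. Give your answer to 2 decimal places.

P = 320/1532 ≈ 0.208877 and Q = 274/1532 ≈ 0.178851.
Under the Kimura two-parameter model, d = −½ ln(1 − 2P − Q) − ¼ ln(1 − 2Q).
1 − 2P − Q = 0.403395, giving −½ ln(0.403395) = 0.453920.
1 − 2Q = 0.642298, giving −¼ ln(0.642298) = 0.110676.
d = 0.453920 + 0.110676 = 0.564596.

0.56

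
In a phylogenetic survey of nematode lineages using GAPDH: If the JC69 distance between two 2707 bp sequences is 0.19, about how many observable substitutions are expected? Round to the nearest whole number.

Invert JC69: p = (3/4)(1 − e^(−4d/3)) = 0.75 × (1 − e^(-0.253333)) = 0.75 × (1 − 0.776209) = 0.167843.
Expected differing sites = pL ≈ 0.167843 × 2707 = 454.351001 ≈ 454.

454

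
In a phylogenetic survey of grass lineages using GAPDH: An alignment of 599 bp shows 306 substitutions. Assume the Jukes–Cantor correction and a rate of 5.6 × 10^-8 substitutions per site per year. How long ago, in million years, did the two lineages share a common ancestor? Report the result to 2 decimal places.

p = 306/599 ≈ 0.510851.
d = −(3/4) ln(1 − 4p/3) = −0.75 ln(1 − 0.681135) = −0.75 ln(0.318865)
  = −0.75 × (-1.142987) = 0.857240 substitutions/site.
Under a molecular clock d = 2μt, so t = d/(2μ) = 0.857240 / (2 × 5.6 × 10^-8) = 7.65 million years.

7.65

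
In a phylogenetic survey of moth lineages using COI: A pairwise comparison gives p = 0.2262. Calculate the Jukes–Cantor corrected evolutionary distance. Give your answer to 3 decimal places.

0.269

d = −(3/4) ln(1 − 4p/3) = −0.75 ln(1 − 0.3016) = −0.75 ln(0.6984)
  = −0.75 × (-0.358963) = 0.269222 substitutions/site.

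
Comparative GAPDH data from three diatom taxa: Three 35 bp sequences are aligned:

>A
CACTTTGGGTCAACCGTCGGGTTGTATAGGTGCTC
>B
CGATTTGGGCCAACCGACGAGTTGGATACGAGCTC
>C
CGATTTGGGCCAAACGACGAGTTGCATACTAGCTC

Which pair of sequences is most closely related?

B and C

A–B: 8/35 differ, p = 0.229, d = 0.273.
A–C: 10/35 differ, p = 0.286, d = 0.360.
B–C: 3/35 differ, p = 0.086, d = 0.091.
The smallest distance is between B and C.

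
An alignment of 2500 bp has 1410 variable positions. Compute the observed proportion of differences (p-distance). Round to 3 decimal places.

p = 1410/2500 = 0.564.

0.564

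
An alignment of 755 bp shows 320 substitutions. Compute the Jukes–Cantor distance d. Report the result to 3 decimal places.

0.625

p = 320/755 ≈ 0.423841.
d = −(3/4) ln(1 − 4p/3) = −0.75 ln(1 − 0.565121) = −0.75 ln(0.434879)
  = −0.75 × (-0.832687) = 0.624515 substitutions/site.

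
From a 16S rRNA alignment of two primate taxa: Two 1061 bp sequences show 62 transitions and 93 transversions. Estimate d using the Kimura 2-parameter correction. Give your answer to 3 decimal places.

0.163

P = 62/1061 ≈ 0.058435 and Q = 93/1061 ≈ 0.087653.
Under the Kimura two-parameter model, d = −½ ln(1 − 2P − Q) − ¼ ln(1 − 2Q).
1 − 2P − Q = 0.795477, giving −½ ln(0.795477) = 0.114407.
1 − 2Q = 0.824694, giving −¼ ln(0.824694) = 0.048186.
d = 0.114407 + 0.048186 = 0.162593.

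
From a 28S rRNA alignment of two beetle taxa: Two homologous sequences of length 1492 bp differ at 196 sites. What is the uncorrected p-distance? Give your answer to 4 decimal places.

0.1314

p = 196/1492 = 0.131367… ≈ 0.1314 (to 4 d.p.).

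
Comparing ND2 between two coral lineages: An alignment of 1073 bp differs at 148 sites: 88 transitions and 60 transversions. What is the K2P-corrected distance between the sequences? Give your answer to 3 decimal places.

P = 88/1073 ≈ 0.082013 and Q = 60/1073 ≈ 0.055918.
Under the Kimura two-parameter model, d = −½ ln(1 − 2P − Q) − ¼ ln(1 − 2Q).
1 − 2P − Q = 0.780056, giving −½ ln(0.780056) = 0.124195.
1 − 2Q = 0.888164, giving −¼ ln(0.888164) = 0.029650.
d = 0.124195 + 0.029650 = 0.153845.

0.154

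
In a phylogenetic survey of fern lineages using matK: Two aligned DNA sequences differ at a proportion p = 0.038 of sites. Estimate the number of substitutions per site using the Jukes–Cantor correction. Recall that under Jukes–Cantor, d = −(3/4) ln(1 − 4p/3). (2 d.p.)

d = −(3/4) ln(1 − 4p/3) = −0.75 ln(1 − 0.050667) = −0.75 ln(0.949333)
  = −0.75 × (-0.051996) = 0.038997 substitutions/site.

0.04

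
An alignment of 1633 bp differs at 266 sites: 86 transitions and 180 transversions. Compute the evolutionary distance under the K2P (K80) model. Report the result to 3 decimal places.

0.184

P = 86/1633 ≈ 0.052664 and Q = 180/1633 ≈ 0.110227.
Under the Kimura two-parameter model, d = −½ ln(1 − 2P − Q) − ¼ ln(1 − 2Q).
1 − 2P − Q = 0.784445, giving −½ ln(0.784445) = 0.121389.
1 − 2Q = 0.779546, giving −¼ ln(0.779546) = 0.062261.
d = 0.121389 + 0.062261 = 0.183650.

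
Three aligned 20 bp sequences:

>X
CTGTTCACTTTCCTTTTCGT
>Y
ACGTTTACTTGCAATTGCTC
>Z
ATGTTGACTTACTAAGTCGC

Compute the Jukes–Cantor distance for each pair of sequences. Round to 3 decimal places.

X–Y: 9/20 sites differ → p = 0.45, d = −0.75 ln(1 − 0.6) = 0.687218 ≈ 0.687.
X–Z: 8/20 sites differ → p = 0.4, d = −0.75 ln(1 − 0.533333) = 0.571605 ≈ 0.572.
Y–Z: 8/20 sites differ → p = 0.4, d = −0.75 ln(1 − 0.533333) = 0.571605 ≈ 0.572.

d(X,Y) = 0.687, d(X,Z) = 0.572, d(Y,Z) = 0.572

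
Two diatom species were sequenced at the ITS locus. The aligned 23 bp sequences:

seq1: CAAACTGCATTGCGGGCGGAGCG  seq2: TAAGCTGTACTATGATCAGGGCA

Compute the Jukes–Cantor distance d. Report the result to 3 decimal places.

0.761

The sequences differ at 11 of 23 sites, so p = 11/23 ≈ 0.478261.
d = −(3/4) ln(1 − 4p/3) = −0.75 ln(1 − 0.637681) = −0.75 ln(0.362319)
  = −0.75 × (-1.015230) = 0.761423 substitutions/site.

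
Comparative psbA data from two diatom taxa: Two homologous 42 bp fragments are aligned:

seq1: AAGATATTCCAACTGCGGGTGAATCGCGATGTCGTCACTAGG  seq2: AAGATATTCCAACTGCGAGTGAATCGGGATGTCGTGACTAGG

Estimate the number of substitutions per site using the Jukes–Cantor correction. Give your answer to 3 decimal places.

The sequences differ at 3 of 42 sites (18, 27, 36), so p = 3/42 ≈ 0.071429.
d = −(3/4) ln(1 − 4p/3) = −0.75 ln(1 − 0.095239) = −0.75 ln(0.904761)
  = −0.75 × (-0.100084) = 0.075063 substitutions/site.

0.075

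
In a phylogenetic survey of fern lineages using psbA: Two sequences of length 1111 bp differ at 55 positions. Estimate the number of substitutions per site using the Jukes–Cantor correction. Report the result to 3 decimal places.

p = 55/1111 ≈ 0.049505.
d = −(3/4) ln(1 − 4p/3) = −0.75 ln(1 − 0.066007) = −0.75 ln(0.933993)
  = −0.75 × (-0.068286) = 0.051215 substitutions/site.

0.051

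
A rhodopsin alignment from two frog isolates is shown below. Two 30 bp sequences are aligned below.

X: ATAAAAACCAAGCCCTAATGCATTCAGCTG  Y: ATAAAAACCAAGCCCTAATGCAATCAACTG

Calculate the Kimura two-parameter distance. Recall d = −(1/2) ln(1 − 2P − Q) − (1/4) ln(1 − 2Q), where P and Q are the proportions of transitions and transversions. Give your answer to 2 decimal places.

0.07

Of 30 sites, 1 differences are transitions and 1 are transversions, so P = 1/30 ≈ 0.033333 and Q = 1/30 ≈ 0.033333.
Under the Kimura two-parameter model, d = −½ ln(1 − 2P − Q) − ¼ ln(1 − 2Q).
1 − 2P − Q = 0.900001, giving −½ ln(0.900001) = 0.052680.
1 − 2Q = 0.933334, giving −¼ ln(0.933334) = 0.017248.
d = 0.052680 + 0.017248 = 0.069928.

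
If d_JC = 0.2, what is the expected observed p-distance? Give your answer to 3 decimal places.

0.176

p = (3/4)(1 − e^(−4d/3)) = 0.75 × (1 − e^(-0.266667)) = 0.75 × (1 − 0.765928) = 0.175554.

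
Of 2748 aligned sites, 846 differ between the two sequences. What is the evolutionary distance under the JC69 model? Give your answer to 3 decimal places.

p = 846/2748 ≈ 0.30786.
d = −(3/4) ln(1 − 4p/3) = −0.75 ln(1 − 0.41048) = −0.75 ln(0.58952)
  = −0.75 × (-0.528447) = 0.396335 substitutions/site.

0.396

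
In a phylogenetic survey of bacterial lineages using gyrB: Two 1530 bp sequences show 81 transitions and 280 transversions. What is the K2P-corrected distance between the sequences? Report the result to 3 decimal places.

0.284

P = 81/1530 ≈ 0.052941 and Q = 280/1530 ≈ 0.183007.
Under the Kimura two-parameter model, d = −½ ln(1 − 2P − Q) − ¼ ln(1 − 2Q).
1 − 2P − Q = 0.711111, giving −½ ln(0.711111) = 0.170463.
1 − 2Q = 0.633986, giving −¼ ln(0.633986) = 0.113932.
d = 0.170463 + 0.113932 = 0.284395.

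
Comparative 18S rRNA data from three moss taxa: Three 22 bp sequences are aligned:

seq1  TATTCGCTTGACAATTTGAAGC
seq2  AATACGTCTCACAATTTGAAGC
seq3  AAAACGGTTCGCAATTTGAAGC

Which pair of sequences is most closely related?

seq1–seq2: 5/22 differ, p = 0.227, d = 0.271.
seq1–seq3: 6/22 differ, p = 0.273, d = 0.339.
seq2–seq3: 4/22 differ, p = 0.182, d = 0.208.
The smallest distance is between seq2 and seq3.

seq2 and seq3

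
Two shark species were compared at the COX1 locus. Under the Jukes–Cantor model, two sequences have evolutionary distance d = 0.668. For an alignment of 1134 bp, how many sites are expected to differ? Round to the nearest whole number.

Invert JC69: p = (3/4)(1 − e^(−4d/3)) = 0.75 × (1 − e^(-0.890667)) = 0.75 × (1 − 0.410382) = 0.442214.
Expected differing sites = pL ≈ 0.442214 × 1134 = 501.470676 ≈ 501.

501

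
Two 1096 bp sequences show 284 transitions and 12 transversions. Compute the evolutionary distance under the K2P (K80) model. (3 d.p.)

0.382

P = 284/1096 ≈ 0.259124 and Q = 12/1096 ≈ 0.010949.
Under the Kimura two-parameter model, d = −½ ln(1 − 2P − Q) − ¼ ln(1 − 2Q).
1 − 2P − Q = 0.470803, giving −½ ln(0.470803) = 0.376658.
1 − 2Q = 0.978102, giving −¼ ln(0.978102) = 0.005535.
d = 0.376658 + 0.005535 = 0.382193.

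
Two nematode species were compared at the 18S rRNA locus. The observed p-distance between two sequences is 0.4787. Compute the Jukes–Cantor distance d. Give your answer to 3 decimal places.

0.763

d = −(3/4) ln(1 − 4p/3) = −0.75 ln(1 − 0.638267) = −0.75 ln(0.361733)
  = −0.75 × (-1.016849) = 0.762637 substitutions/site.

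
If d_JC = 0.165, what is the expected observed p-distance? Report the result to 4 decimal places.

p = (3/4)(1 − e^(−4d/3)) = 0.75 × (1 − e^(-0.22)) = 0.75 × (1 − 0.802519) = 0.148111.

0.1481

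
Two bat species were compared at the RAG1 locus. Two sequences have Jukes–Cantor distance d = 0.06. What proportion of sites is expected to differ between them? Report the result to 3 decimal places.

p = (3/4)(1 − e^(−4d/3)) = 0.75 × (1 − e^(-0.08)) = 0.75 × (1 − 0.923116) = 0.057663.

0.058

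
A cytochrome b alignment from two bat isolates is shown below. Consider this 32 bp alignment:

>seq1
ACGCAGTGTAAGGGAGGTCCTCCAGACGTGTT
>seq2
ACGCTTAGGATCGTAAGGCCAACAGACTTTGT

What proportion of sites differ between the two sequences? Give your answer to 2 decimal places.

The sequences differ at 14 of 32 positions.
p = 14/32 = 0.4375 ≈ 0.44 (to 2 d.p.).

0.44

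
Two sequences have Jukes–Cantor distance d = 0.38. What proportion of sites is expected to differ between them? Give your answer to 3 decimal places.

p = (3/4)(1 − e^(−4d/3)) = 0.75 × (1 − e^(-0.506667)) = 0.75 × (1 − 0.602500) = 0.298125.

0.298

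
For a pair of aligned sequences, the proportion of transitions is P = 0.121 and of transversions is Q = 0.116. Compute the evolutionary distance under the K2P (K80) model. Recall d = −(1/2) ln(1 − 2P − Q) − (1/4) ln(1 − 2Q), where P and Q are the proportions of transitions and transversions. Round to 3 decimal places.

0.288

Under the Kimura two-parameter model, d = −½ ln(1 − 2P − Q) − ¼ ln(1 − 2Q).
1 − 2P − Q = 0.642, giving −½ ln(0.642) = 0.221583.
1 − 2Q = 0.768, giving −¼ ln(0.768) = 0.065991.
d = 0.221583 + 0.065991 = 0.287574.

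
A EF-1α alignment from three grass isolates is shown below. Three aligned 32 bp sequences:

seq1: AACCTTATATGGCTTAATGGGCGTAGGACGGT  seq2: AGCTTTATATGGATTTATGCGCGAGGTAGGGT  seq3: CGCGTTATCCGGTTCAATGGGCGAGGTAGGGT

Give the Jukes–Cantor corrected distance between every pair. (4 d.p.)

seq1–seq2: 9/32 sites differ → p = 0.28125, d = −0.75 ln(1 − 0.375) = 0.352503 ≈ 0.3525.
seq1–seq3: 11/32 sites differ → p = 0.34375, d = −0.75 ln(1 − 0.458333) = 0.459828 ≈ 0.4598.
seq2–seq3: 8/32 sites differ → p = 0.25, d = −0.75 ln(1 − 0.333333) = 0.304098 ≈ 0.3041.

d(seq1,seq2) = 0.3525, d(seq1,seq3) = 0.4598, d(seq2,seq3) = 0.3041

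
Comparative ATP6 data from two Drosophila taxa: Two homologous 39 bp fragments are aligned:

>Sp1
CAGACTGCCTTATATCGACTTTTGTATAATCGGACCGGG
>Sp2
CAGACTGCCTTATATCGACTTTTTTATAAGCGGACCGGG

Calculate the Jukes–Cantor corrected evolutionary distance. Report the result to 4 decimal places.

The sequences differ at 2 of 39 sites (24, 30), so p = 2/39 ≈ 0.051282.
d = −(3/4) ln(1 − 4p/3) = −0.75 ln(1 − 0.068376) = −0.75 ln(0.931624)
  = −0.75 × (-0.070826) = 0.053120 substitutions/site.

0.0531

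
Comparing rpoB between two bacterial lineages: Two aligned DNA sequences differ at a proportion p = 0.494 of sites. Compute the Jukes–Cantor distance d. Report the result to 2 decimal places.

0.81

d = −(3/4) ln(1 − 4p/3) = −0.75 ln(1 − 0.658667) = −0.75 ln(0.341333)
  = −0.75 × (-1.074897) = 0.806173 substitutions/site.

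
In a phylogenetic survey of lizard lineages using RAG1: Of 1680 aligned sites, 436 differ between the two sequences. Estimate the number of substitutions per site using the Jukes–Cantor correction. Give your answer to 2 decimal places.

0.32

p = 436/1680 ≈ 0.259524.
d = −(3/4) ln(1 − 4p/3) = −0.75 ln(1 − 0.346032) = −0.75 ln(0.653968)
  = −0.75 × (-0.424697) = 0.318523 substitutions/site.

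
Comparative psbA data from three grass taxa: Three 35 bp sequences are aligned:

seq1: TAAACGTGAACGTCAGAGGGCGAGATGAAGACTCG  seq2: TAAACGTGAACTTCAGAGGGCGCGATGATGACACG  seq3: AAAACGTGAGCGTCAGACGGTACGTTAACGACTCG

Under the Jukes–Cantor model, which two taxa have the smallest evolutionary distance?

seq1–seq2: 4/35 differ, p = 0.114, d = 0.124.
seq1–seq3: 9/35 differ, p = 0.257, d = 0.315.
seq2–seq3: 10/35 differ, p = 0.286, d = 0.360.
The smallest distance is between seq1 and seq2.

seq1 and seq2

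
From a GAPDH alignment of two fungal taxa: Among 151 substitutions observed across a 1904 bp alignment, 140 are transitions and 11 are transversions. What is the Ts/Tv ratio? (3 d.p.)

R = 140/11 = 12.727272… ≈ 12.727 (to 3 d.p.).

12.727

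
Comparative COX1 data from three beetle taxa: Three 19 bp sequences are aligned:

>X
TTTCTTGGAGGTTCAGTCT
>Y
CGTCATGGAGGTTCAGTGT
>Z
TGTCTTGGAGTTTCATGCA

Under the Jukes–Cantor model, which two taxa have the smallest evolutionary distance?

X and Y

X–Y: 4/19 differ, p = 0.211, d = 0.247.
X–Z: 5/19 differ, p = 0.263, d = 0.324.
Y–Z: 7/19 differ, p = 0.368, d = 0.507.
The smallest distance is between X and Y.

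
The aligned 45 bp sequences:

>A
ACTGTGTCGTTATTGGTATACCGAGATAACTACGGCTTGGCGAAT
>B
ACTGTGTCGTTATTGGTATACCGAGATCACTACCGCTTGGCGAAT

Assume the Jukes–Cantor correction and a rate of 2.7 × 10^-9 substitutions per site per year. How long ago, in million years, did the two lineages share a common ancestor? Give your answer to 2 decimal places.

8.48

The sequences differ at 2 of 45 sites (28, 34), so p = 2/45 ≈ 0.044444.
d = −(3/4) ln(1 − 4p/3) = −0.75 ln(1 − 0.059259) = −0.75 ln(0.940741)
  = −0.75 × (-0.061087) = 0.045815 substitutions/site.
Under a molecular clock d = 2μt, so t = d/(2μ) = 0.045815 / (2 × 2.7 × 10^-9) = 8.48 million years.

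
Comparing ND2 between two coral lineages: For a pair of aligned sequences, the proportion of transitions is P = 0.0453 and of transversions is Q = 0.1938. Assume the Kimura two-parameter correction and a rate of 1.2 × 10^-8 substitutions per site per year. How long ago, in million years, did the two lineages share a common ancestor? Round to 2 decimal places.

12.08

Under the Kimura two-parameter model, d = −½ ln(1 − 2P − Q) − ¼ ln(1 − 2Q).
1 − 2P − Q = 0.7156, giving −½ ln(0.7156) = 0.167317.
1 − 2Q = 0.6124, giving −¼ ln(0.6124) = 0.122592.
d = 0.167317 + 0.122592 = 0.289909.
Under a molecular clock d = 2μt, so t = d/(2μ) = 0.289909 / (2 × 1.2 × 10^-8) = 12.08 million years.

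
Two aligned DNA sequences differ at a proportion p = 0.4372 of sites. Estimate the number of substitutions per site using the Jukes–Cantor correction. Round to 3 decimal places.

0.656

d = −(3/4) ln(1 − 4p/3) = −0.75 ln(1 − 0.582933) = −0.75 ln(0.417067)
  = −0.75 × (-0.874508) = 0.655881 substitutions/site.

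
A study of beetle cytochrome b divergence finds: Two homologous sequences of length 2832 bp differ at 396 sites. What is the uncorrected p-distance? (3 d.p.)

p = 396/2832 = 0.139830… ≈ 0.140 (to 3 d.p.).

0.140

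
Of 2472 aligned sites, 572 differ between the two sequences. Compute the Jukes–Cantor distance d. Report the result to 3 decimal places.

0.277

p = 572/2472 ≈ 0.231392.
d = −(3/4) ln(1 − 4p/3) = −0.75 ln(1 − 0.308523) = −0.75 ln(0.691477)
  = −0.75 × (-0.368925) = 0.276694 substitutions/site.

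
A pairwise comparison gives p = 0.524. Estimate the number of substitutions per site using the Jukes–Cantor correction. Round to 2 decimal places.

0.90

d = −(3/4) ln(1 − 4p/3) = −0.75 ln(1 − 0.698667) = −0.75 ln(0.301333)
  = −0.75 × (-1.199539) = 0.899654 substitutions/site.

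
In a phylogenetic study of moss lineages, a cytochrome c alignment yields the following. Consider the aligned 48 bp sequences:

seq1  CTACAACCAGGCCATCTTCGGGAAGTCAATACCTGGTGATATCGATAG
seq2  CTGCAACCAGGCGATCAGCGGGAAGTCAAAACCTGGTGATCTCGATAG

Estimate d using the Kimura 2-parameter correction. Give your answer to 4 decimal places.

Of 48 sites, 1 differences are transitions and 5 are transversions, so P = 1/48 ≈ 0.020833 and Q = 5/48 ≈ 0.104167.
Under the Kimura two-parameter model, d = −½ ln(1 − 2P − Q) − ¼ ln(1 − 2Q).
1 − 2P − Q = 0.854167, giving −½ ln(0.854167) = 0.078814.
1 − 2Q = 0.791666, giving −¼ ln(0.791666) = 0.058404.
d = 0.078814 + 0.058404 = 0.137218.

0.1372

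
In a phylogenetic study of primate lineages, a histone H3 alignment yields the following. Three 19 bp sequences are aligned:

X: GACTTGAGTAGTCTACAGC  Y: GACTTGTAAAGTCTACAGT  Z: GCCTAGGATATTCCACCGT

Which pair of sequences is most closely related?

X–Y: 4/19 differ, p = 0.211, d = 0.247.
X–Z: 8/19 differ, p = 0.421, d = 0.618.
Y–Z: 7/19 differ, p = 0.368, d = 0.507.
The smallest distance is between X and Y.

X and Y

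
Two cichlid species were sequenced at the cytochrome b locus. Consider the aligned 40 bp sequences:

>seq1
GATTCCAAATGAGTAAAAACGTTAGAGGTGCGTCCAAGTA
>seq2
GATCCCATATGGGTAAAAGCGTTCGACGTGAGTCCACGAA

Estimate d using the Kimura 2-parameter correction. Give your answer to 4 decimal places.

0.2675

Of 40 sites, 3 differences are transitions and 6 are transversions, so P = 3/40 = 0.075 and Q = 6/40 = 0.15.
Under the Kimura two-parameter model, d = −½ ln(1 − 2P − Q) − ¼ ln(1 − 2Q).
1 − 2P − Q = 0.7, giving −½ ln(0.7) = 0.178337.
1 − 2Q = 0.7, giving −¼ ln(0.7) = 0.089169.
d = 0.178337 + 0.089169 = 0.267506.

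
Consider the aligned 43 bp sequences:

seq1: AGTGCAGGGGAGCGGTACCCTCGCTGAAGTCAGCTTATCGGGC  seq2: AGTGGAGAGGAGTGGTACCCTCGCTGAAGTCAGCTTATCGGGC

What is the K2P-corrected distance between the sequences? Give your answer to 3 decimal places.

0.074

Of 43 sites, 2 differences are transitions and 1 are transversions, so P = 2/43 ≈ 0.046512 and Q = 1/43 ≈ 0.023256.
Under the Kimura two-parameter model, d = −½ ln(1 − 2P − Q) − ¼ ln(1 − 2Q).
1 − 2P − Q = 0.88372, giving −½ ln(0.88372) = 0.061808.
1 − 2Q = 0.953488, giving −¼ ln(0.953488) = 0.011907.
d = 0.061808 + 0.011907 = 0.073715.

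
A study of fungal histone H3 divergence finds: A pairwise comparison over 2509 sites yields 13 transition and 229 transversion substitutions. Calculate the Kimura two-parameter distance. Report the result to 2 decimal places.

P = 13/2509 ≈ 0.005181 and Q = 229/2509 ≈ 0.091271.
Under the Kimura two-parameter model, d = −½ ln(1 − 2P − Q) − ¼ ln(1 − 2Q).
1 − 2P − Q = 0.898367, giving −½ ln(0.898367) = 0.053588.
1 − 2Q = 0.817458, giving −¼ ln(0.817458) = 0.050389.
d = 0.053588 + 0.050389 = 0.103977.

0.10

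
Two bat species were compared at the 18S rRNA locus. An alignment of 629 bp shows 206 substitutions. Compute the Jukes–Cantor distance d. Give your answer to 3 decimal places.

0.430

p = 206/629 ≈ 0.327504.
d = −(3/4) ln(1 − 4p/3) = −0.75 ln(1 − 0.436672) = −0.75 ln(0.563328)
  = −0.75 × (-0.573893) = 0.430420 substitutions/site.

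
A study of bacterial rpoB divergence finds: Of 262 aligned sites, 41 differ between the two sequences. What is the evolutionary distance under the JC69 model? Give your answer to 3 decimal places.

0.176

p = 41/262 ≈ 0.156489.
d = −(3/4) ln(1 − 4p/3) = −0.75 ln(1 − 0.208652) = −0.75 ln(0.791348)
  = −0.75 × (-0.234017) = 0.175513 substitutions/site.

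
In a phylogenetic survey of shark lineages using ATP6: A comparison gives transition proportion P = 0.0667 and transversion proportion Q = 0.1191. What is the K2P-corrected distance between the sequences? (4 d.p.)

0.2135

Under the Kimura two-parameter model, d = −½ ln(1 − 2P − Q) − ¼ ln(1 − 2Q).
1 − 2P − Q = 0.7475, giving −½ ln(0.7475) = 0.145510.
1 − 2Q = 0.7618, giving −¼ ln(0.7618) = 0.068018.
d = 0.145510 + 0.068018 = 0.213528.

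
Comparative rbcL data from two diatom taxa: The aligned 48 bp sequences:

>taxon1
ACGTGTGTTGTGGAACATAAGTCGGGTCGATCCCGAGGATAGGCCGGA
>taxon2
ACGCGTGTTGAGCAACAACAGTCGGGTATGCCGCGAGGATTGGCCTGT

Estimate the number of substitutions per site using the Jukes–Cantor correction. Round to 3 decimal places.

0.336

The sequences differ at 13 of 48 sites, so p = 13/48 ≈ 0.270833.
d = −(3/4) ln(1 − 4p/3) = −0.75 ln(1 − 0.361111) = −0.75 ln(0.638889)
  = −0.75 × (-0.448025) = 0.336019 substitutions/site.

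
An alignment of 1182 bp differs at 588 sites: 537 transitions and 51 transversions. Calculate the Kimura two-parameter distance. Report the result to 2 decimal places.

1.54

P = 537/1182 ≈ 0.454315 and Q = 51/1182 ≈ 0.043147.
Under the Kimura two-parameter model, d = −½ ln(1 − 2P − Q) − ¼ ln(1 − 2Q).
1 − 2P − Q = 0.048223, giving −½ ln(0.048223) = 1.515960.
1 − 2Q = 0.913706, giving −¼ ln(0.913706) = 0.022562.
d = 1.515960 + 0.022562 = 1.538522.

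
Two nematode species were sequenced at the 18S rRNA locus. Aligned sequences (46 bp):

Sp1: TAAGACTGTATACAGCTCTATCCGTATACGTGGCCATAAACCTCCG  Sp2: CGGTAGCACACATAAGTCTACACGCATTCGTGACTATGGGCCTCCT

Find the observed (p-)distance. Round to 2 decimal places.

0.48

The sequences differ at 22 of 46 positions.
p = 22/46 = 0.478260… ≈ 0.48 (to 2 d.p.).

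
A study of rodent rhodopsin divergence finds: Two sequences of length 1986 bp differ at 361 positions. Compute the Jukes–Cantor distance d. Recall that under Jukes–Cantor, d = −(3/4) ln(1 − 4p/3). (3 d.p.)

p = 361/1986 ≈ 0.181772.
d = −(3/4) ln(1 − 4p/3) = −0.75 ln(1 − 0.242363) = −0.75 ln(0.757637)
  = −0.75 × (-0.277551) = 0.208163 substitutions/site.

0.208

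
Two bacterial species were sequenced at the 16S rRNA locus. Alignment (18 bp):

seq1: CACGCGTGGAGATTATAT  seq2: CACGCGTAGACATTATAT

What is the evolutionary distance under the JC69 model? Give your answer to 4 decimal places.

The sequences differ at 2 of 18 sites (8, 11), so p = 2/18 ≈ 0.111111.
d = −(3/4) ln(1 − 4p/3) = −0.75 ln(1 − 0.148148) = −0.75 ln(0.851852)
  = −0.75 × (-0.160342) = 0.120257 substitutions/site.

0.1203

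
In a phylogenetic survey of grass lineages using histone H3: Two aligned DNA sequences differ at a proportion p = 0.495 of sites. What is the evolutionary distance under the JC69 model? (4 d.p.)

0.8091

d = −(3/4) ln(1 − 4p/3) = −0.75 ln(1 − 0.66) = −0.75 ln(0.34)
  = −0.75 × (-1.078810) = 0.809108 substitutions/site.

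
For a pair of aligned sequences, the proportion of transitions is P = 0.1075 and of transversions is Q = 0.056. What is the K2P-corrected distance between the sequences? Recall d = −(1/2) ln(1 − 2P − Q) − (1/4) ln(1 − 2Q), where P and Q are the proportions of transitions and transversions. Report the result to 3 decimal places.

0.188

Under the Kimura two-parameter model, d = −½ ln(1 − 2P − Q) − ¼ ln(1 − 2Q).
1 − 2P − Q = 0.729, giving −½ ln(0.729) = 0.158041.
1 − 2Q = 0.888, giving −¼ ln(0.888) = 0.029696.
d = 0.158041 + 0.029696 = 0.187737.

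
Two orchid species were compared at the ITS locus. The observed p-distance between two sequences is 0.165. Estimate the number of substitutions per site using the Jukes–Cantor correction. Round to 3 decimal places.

0.186

d = −(3/4) ln(1 − 4p/3) = −0.75 ln(1 − 0.22) = −0.75 ln(0.78)
  = −0.75 × (-0.248461) = 0.186346 substitutions/site.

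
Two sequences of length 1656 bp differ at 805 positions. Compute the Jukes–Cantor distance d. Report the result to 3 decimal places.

p = 805/1656 ≈ 0.486111.
d = −(3/4) ln(1 − 4p/3) = −0.75 ln(1 − 0.648148) = −0.75 ln(0.351852)
  = −0.75 × (-1.044545) = 0.783409 substitutions/site.

0.783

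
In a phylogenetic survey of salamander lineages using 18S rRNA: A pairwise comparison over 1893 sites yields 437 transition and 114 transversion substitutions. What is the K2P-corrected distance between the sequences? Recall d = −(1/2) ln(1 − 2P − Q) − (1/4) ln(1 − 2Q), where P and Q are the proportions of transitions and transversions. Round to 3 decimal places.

0.401

P = 437/1893 ≈ 0.230851 and Q = 114/1893 ≈ 0.060222.
Under the Kimura two-parameter model, d = −½ ln(1 − 2P − Q) − ¼ ln(1 − 2Q).
1 − 2P − Q = 0.478076, giving −½ ln(0.478076) = 0.368993.
1 − 2Q = 0.879556, giving −¼ ln(0.879556) = 0.032085.
d = 0.368993 + 0.032085 = 0.401078.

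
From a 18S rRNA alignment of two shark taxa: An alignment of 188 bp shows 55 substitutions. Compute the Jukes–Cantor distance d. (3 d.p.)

p = 55/188 ≈ 0.292553.
d = −(3/4) ln(1 − 4p/3) = −0.75 ln(1 − 0.390071) = −0.75 ln(0.609929)
  = −0.75 × (-0.494413) = 0.370810 substitutions/site.

0.371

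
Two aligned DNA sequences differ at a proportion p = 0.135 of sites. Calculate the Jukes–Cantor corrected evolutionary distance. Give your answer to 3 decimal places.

d = −(3/4) ln(1 − 4p/3) = −0.75 ln(1 − 0.18) = −0.75 ln(0.82)
  = −0.75 × (-0.198451) = 0.148838 substitutions/site.

0.149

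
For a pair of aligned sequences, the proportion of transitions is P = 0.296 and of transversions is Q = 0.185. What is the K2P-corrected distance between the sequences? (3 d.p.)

0.866

Under the Kimura two-parameter model, d = −½ ln(1 − 2P − Q) − ¼ ln(1 − 2Q).
1 − 2P − Q = 0.223, giving −½ ln(0.223) = 0.750292.
1 − 2Q = 0.63, giving −¼ ln(0.63) = 0.115509.
d = 0.750292 + 0.115509 = 0.865801.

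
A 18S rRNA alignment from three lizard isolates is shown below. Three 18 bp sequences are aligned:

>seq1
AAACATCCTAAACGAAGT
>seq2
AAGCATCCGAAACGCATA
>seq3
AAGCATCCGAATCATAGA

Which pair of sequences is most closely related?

seq1–seq2: 5/18 differ, p = 0.278, d = 0.347.
seq1–seq3: 6/18 differ, p = 0.333, d = 0.441.
seq2–seq3: 4/18 differ, p = 0.222, d = 0.264.
The smallest distance is between seq2 and seq3.

seq2 and seq3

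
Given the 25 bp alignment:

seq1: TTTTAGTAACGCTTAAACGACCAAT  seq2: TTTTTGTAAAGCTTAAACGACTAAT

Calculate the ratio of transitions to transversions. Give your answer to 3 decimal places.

Transitions are A↔G and C↔T; transversions are all other mismatches.
Transitions: 1. Transversions: 2.
R = 1/2 = 0.500.

0.500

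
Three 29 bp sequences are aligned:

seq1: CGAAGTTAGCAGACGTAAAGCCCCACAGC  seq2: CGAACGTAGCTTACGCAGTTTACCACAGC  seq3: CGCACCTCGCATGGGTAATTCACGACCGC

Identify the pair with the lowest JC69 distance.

seq1 and seq2

seq1–seq2: 10/29 differ, p = 0.345, d = 0.462.
seq1–seq3: 12/29 differ, p = 0.414, d = 0.602.
seq2–seq3: 11/29 differ, p = 0.379, d = 0.529.
The smallest distance is between seq1 and seq2.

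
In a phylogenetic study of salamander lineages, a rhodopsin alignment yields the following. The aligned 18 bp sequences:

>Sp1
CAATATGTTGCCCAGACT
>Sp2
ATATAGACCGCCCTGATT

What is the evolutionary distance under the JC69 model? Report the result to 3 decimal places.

The sequences differ at 8 of 18 sites (1, 2, 6, 7, 8, 9, 14, 17), so p = 8/18 ≈ 0.444444.
d = −(3/4) ln(1 − 4p/3) = −0.75 ln(1 − 0.592592) = −0.75 ln(0.407408)
  = −0.75 × (-0.897940) = 0.673455 substitutions/site.

0.673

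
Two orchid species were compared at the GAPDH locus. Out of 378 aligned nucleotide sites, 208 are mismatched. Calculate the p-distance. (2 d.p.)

p = 208/378 = 0.550264… ≈ 0.55 (to 2 d.p.).

0.55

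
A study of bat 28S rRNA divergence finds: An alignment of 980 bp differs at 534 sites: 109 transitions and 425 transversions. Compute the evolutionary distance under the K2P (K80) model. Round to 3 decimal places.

1.039

P = 109/980 ≈ 0.111224 and Q = 425/980 ≈ 0.433673.
Under the Kimura two-parameter model, d = −½ ln(1 − 2P − Q) − ¼ ln(1 − 2Q).
1 − 2P − Q = 0.343879, giving −½ ln(0.343879) = 0.533733.
1 − 2Q = 0.132654, giving −¼ ln(0.132654) = 0.505003.
d = 0.533733 + 0.505003 = 1.038736.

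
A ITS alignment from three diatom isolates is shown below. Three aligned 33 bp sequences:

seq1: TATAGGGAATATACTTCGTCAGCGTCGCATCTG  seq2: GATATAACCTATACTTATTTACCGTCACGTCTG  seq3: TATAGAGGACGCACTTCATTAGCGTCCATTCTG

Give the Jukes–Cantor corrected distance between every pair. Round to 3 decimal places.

d(seq1,seq2) = 0.497, d(seq1,seq3) = 0.388, d(seq2,seq3) = 0.625

seq1–seq2: 12/33 sites differ → p ≈ 0.363636, d = −0.75 ln(1 − 0.484848) = 0.497470 ≈ 0.497.
seq1–seq3: 10/33 sites differ → p ≈ 0.30303, d = −0.75 ln(1 − 0.40404) = 0.388186 ≈ 0.388.
seq2–seq3: 14/33 sites differ → p ≈ 0.424242, d = −0.75 ln(1 − 0.565656) = 0.625439 ≈ 0.625.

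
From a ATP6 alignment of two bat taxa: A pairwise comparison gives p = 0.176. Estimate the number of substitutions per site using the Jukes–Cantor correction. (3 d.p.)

d = −(3/4) ln(1 − 4p/3) = −0.75 ln(1 − 0.234667) = −0.75 ln(0.765333)
  = −0.75 × (-0.267444) = 0.200583 substitutions/site.

0.201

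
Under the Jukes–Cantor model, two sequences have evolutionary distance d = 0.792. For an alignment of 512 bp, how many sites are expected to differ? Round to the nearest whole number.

Invert JC69: p = (3/4)(1 − e^(−4d/3)) = 0.75 × (1 − e^(-1.056)) = 0.75 × (1 − 0.347844) = 0.489117.
Expected differing sites = pL ≈ 0.489117 × 512 = 250.427904 ≈ 250.

250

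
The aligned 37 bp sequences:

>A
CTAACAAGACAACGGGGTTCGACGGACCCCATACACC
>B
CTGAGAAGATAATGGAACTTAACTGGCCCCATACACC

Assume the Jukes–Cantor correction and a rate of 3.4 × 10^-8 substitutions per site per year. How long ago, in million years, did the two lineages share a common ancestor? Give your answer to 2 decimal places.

5.57

The sequences differ at 11 of 37 sites, so p = 11/37 ≈ 0.297297.
d = −(3/4) ln(1 − 4p/3) = −0.75 ln(1 − 0.396396) = −0.75 ln(0.603604)
  = −0.75 × (-0.504837) = 0.378628 substitutions/site.
Under a molecular clock d = 2μt, so t = d/(2μ) = 0.378628 / (2 × 3.4 × 10^-8) = 5.57 million years.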